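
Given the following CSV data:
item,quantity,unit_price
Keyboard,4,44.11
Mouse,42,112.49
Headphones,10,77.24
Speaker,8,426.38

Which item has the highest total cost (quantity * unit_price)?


Computing row totals:
  Keyboard: 176.44
  Mouse: 4724.58
  Headphones: 772.4
  Speaker: 3411.04
Maximum: Mouse (4724.58)

ANSWER: Mouse


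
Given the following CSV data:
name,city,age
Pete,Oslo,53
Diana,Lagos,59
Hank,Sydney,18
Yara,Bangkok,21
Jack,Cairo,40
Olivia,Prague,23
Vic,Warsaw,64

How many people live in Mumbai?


Scanning city column for 'Mumbai':
Total matches: 0

ANSWER: 0


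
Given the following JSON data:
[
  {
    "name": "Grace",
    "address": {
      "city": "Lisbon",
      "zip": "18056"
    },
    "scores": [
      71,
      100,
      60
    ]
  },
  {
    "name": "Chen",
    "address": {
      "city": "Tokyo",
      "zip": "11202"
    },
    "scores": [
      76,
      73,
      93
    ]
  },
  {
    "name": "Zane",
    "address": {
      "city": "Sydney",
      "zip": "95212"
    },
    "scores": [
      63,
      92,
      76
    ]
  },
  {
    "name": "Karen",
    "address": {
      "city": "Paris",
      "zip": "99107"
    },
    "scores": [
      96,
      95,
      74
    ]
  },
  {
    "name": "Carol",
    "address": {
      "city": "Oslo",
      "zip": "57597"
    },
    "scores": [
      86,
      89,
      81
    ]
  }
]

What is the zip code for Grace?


Path: records[0].address.zip
Value: 18056

ANSWER: 18056


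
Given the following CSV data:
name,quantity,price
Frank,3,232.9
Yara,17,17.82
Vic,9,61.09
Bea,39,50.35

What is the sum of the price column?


Values in 'price' column:
  Row 1: 232.9
  Row 2: 17.82
  Row 3: 61.09
  Row 4: 50.35
Sum = 232.9 + 17.82 + 61.09 + 50.35 = 362.16

ANSWER: 362.16


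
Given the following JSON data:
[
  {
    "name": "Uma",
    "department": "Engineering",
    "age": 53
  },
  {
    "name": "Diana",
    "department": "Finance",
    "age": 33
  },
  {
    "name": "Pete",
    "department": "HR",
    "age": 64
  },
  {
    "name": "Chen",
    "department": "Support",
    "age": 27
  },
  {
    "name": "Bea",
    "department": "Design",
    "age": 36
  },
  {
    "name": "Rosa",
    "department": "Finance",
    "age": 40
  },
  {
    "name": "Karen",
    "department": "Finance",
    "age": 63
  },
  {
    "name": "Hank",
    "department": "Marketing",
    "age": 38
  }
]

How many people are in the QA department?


Scanning records for department = QA
  No matches found
Count: 0

ANSWER: 0


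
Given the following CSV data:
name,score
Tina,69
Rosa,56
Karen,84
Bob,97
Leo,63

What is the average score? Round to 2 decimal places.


Scores: 69, 56, 84, 97, 63
Sum = 369
Count = 5
Average = 369 / 5 = 73.80

ANSWER: 73.80


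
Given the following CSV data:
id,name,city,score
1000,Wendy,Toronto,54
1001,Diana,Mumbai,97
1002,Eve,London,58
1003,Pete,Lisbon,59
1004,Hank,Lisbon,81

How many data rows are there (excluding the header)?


Counting rows (excluding header):
Header: id,name,city,score
Data rows: 5

ANSWER: 5


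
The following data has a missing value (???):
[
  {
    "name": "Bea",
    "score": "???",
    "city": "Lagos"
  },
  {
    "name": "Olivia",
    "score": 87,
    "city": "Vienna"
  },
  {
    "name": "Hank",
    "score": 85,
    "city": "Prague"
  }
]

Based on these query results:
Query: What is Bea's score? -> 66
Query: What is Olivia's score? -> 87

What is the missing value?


The missing value is Bea's score
From query: Bea's score = 66

ANSWER: 66


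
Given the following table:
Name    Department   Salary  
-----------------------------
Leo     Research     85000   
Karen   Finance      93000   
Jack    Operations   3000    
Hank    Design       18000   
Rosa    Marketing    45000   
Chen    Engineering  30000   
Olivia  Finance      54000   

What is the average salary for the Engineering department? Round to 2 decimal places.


Engineering department members:
  Chen: 30000
Sum = 30000
Count = 1
Average = 30000 / 1 = 30000.00

ANSWER: 30000.00


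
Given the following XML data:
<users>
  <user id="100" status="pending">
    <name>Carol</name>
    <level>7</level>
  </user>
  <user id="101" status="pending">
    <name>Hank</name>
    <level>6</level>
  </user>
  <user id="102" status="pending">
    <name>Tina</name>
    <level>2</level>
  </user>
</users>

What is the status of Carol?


Finding user with name = Carol
user id="100" status="pending"

ANSWER: pending


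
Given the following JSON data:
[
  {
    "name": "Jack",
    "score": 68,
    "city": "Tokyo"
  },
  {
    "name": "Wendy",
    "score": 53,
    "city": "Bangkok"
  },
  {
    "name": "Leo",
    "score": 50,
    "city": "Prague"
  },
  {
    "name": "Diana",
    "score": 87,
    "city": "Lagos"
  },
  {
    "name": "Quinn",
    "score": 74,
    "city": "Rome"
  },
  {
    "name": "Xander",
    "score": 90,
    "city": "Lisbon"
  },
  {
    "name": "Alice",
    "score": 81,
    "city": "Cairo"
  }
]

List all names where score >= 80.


Filtering records where score >= 80:
  Jack (score=68) -> no
  Wendy (score=53) -> no
  Leo (score=50) -> no
  Diana (score=87) -> YES
  Quinn (score=74) -> no
  Xander (score=90) -> YES
  Alice (score=81) -> YES


ANSWER: Diana, Xander, Alice


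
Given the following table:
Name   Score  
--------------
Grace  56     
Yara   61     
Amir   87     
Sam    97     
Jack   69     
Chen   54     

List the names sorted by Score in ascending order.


Sorting by Score (ascending):
  Chen: 54
  Grace: 56
  Yara: 61
  Jack: 69
  Amir: 87
  Sam: 97


ANSWER: Chen, Grace, Yara, Jack, Amir, Sam


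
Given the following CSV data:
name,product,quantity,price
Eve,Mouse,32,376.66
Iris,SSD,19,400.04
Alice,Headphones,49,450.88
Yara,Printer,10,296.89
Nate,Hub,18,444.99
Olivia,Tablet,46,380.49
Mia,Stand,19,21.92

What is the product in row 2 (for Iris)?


Row 2: Iris
Column 'product' = SSD

ANSWER: SSD


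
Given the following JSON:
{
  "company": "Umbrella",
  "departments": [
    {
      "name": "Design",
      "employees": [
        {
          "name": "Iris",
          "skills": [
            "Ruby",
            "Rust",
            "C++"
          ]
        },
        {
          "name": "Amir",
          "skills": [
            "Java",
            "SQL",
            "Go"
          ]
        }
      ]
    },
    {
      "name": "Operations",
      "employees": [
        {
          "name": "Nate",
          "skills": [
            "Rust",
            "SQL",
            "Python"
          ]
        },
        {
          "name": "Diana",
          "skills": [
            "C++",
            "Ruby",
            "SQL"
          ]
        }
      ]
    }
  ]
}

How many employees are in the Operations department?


Path: departments[1].employees
Count: 2

ANSWER: 2


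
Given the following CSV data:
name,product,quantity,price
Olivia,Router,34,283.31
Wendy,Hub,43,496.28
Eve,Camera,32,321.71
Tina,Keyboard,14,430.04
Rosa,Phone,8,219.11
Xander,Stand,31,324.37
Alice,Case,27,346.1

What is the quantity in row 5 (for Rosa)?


Row 5: Rosa
Column 'quantity' = 8

ANSWER: 8


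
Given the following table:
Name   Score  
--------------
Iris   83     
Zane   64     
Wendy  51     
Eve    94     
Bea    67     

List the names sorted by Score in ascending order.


Sorting by Score (ascending):
  Wendy: 51
  Zane: 64
  Bea: 67
  Iris: 83
  Eve: 94


ANSWER: Wendy, Zane, Bea, Iris, Eve


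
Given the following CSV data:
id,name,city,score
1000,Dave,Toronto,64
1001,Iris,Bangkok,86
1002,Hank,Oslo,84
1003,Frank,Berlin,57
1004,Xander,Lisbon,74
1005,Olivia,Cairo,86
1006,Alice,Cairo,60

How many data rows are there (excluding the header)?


Counting rows (excluding header):
Header: id,name,city,score
Data rows: 7

ANSWER: 7


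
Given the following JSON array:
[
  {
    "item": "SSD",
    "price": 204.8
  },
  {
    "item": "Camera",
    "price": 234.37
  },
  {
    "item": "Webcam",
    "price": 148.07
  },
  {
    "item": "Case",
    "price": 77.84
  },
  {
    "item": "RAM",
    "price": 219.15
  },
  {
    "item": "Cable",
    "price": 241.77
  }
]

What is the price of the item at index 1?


Array index 1 -> Camera
price = 234.37

ANSWER: 234.37


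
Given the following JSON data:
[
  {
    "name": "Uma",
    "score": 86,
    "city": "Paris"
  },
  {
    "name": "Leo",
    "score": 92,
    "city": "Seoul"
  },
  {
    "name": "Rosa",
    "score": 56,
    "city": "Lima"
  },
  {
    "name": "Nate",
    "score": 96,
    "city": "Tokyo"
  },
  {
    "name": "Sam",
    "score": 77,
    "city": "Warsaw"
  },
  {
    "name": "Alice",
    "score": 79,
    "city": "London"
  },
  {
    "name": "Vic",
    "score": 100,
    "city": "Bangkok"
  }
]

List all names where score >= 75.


Filtering records where score >= 75:
  Uma (score=86) -> YES
  Leo (score=92) -> YES
  Rosa (score=56) -> no
  Nate (score=96) -> YES
  Sam (score=77) -> YES
  Alice (score=79) -> YES
  Vic (score=100) -> YES


ANSWER: Uma, Leo, Nate, Sam, Alice, Vic


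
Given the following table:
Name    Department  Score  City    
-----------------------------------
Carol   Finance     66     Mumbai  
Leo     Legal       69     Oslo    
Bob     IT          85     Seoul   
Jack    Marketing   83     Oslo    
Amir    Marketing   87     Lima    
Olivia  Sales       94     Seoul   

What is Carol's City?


Row 1: Carol
City = Mumbai

ANSWER: Mumbai


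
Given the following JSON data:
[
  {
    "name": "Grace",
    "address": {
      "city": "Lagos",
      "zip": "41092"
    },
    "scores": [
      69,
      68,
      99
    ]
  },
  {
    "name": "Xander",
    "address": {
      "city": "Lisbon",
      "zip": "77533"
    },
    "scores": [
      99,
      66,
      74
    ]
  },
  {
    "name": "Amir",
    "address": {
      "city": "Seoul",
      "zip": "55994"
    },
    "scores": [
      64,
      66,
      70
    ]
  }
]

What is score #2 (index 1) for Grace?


Path: records[0].scores[1]
Value: 68

ANSWER: 68


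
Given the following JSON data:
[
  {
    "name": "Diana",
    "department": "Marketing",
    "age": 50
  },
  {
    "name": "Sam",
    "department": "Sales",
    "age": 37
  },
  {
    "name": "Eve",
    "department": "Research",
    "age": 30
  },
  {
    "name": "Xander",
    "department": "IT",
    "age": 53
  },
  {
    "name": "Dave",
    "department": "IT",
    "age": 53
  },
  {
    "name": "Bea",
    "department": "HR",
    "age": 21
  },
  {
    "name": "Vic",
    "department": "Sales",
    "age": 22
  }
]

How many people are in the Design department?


Scanning records for department = Design
  No matches found
Count: 0

ANSWER: 0


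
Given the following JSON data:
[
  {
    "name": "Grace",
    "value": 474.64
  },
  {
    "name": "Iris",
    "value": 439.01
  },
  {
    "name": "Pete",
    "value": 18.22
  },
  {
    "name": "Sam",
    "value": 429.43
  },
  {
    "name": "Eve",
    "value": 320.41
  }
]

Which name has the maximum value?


Comparing values:
  Grace: 474.64
  Iris: 439.01
  Pete: 18.22
  Sam: 429.43
  Eve: 320.41
Maximum: Grace (474.64)

ANSWER: Grace


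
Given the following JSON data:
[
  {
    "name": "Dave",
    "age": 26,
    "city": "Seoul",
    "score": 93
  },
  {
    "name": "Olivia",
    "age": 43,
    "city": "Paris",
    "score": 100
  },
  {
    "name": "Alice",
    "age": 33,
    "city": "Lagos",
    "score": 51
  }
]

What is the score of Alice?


Looking up record where name = Alice
Record index: 2
Field 'score' = 51

ANSWER: 51


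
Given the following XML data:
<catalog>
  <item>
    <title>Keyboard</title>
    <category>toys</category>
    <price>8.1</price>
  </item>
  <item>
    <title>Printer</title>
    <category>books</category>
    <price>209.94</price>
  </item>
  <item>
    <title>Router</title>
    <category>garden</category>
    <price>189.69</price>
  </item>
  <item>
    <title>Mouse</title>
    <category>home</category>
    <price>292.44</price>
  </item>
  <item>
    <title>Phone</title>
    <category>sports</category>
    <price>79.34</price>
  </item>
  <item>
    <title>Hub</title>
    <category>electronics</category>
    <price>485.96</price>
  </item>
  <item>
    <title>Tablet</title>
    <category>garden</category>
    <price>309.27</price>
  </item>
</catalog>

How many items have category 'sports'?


Scanning <item> elements for <category>sports</category>:
  Item 5: Phone -> MATCH
Count: 1

ANSWER: 1


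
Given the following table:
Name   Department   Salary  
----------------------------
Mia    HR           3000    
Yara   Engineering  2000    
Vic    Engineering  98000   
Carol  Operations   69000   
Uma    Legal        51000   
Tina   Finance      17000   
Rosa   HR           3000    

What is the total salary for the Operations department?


Operations department members:
  Carol: 69000
Total = 69000 = 69000

ANSWER: 69000


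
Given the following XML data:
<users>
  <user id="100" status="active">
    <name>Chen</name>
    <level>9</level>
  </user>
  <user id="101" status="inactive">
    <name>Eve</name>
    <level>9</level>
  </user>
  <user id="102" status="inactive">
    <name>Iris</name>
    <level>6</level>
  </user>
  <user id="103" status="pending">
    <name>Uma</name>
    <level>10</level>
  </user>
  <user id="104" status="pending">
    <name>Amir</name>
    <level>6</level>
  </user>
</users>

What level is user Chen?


Finding user: Chen
<level>9</level>

ANSWER: 9


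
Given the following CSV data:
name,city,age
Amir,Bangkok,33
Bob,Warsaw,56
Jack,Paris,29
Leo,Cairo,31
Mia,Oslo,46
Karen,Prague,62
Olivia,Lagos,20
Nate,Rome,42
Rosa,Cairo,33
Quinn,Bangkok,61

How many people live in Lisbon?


Scanning city column for 'Lisbon':
Total matches: 0

ANSWER: 0


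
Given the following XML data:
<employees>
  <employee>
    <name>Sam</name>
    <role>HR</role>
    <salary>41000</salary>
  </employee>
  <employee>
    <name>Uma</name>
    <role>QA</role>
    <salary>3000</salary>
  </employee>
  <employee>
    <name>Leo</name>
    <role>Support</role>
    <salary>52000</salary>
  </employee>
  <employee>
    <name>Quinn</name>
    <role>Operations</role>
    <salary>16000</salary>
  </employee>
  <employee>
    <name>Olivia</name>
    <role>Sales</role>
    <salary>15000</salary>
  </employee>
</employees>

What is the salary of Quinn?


Searching for <employee> with <name>Quinn</name>
Found at position 4
<salary>16000</salary>

ANSWER: 16000


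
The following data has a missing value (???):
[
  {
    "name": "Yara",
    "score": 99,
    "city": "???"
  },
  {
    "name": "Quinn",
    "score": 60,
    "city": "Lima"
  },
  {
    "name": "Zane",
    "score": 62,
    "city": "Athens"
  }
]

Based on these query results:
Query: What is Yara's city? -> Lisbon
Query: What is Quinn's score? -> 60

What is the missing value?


The missing value is Yara's city
From query: Yara's city = Lisbon

ANSWER: Lisbon


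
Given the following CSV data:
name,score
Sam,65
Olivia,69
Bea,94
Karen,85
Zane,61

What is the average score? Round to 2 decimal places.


Scores: 65, 69, 94, 85, 61
Sum = 374
Count = 5
Average = 374 / 5 = 74.80

ANSWER: 74.80


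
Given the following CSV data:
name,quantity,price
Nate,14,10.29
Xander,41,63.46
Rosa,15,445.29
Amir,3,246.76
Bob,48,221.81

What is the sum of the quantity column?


Values in 'quantity' column:
  Row 1: 14
  Row 2: 41
  Row 3: 15
  Row 4: 3
  Row 5: 48
Sum = 14 + 41 + 15 + 3 + 48 = 121

ANSWER: 121


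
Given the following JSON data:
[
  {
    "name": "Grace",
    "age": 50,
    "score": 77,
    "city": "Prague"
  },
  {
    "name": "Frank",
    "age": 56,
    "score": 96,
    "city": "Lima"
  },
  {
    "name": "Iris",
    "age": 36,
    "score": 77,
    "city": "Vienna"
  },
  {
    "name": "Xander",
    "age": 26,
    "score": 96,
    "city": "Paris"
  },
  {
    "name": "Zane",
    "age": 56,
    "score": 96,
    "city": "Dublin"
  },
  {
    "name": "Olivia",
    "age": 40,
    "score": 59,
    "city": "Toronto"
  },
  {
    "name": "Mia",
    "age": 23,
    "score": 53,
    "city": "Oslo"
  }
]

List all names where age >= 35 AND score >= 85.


Checking both conditions:
  Grace (age=50, score=77) -> no
  Frank (age=56, score=96) -> YES
  Iris (age=36, score=77) -> no
  Xander (age=26, score=96) -> no
  Zane (age=56, score=96) -> YES
  Olivia (age=40, score=59) -> no
  Mia (age=23, score=53) -> no


ANSWER: Frank, Zane


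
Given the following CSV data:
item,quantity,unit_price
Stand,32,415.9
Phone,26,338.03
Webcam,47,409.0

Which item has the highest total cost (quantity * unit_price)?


Computing row totals:
  Stand: 13308.8
  Phone: 8788.78
  Webcam: 19223.0
Maximum: Webcam (19223.0)

ANSWER: Webcam


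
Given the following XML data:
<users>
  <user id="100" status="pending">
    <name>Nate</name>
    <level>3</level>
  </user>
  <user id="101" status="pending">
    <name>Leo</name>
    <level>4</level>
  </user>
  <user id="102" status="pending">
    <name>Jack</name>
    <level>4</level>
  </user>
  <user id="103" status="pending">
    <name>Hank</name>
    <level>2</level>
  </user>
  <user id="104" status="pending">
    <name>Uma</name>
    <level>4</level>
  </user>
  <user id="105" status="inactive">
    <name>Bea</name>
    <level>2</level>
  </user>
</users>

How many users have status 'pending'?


Counting users with status='pending':
  Nate (id=100) -> MATCH
  Leo (id=101) -> MATCH
  Jack (id=102) -> MATCH
  Hank (id=103) -> MATCH
  Uma (id=104) -> MATCH
Count: 5

ANSWER: 5


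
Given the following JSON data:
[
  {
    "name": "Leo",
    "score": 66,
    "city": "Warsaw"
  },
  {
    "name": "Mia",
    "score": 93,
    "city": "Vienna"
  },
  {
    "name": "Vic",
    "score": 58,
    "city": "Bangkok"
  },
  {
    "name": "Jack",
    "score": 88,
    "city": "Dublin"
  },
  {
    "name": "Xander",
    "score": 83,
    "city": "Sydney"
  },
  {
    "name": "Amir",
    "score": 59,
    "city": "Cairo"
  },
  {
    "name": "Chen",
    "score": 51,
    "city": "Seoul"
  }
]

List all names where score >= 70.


Filtering records where score >= 70:
  Leo (score=66) -> no
  Mia (score=93) -> YES
  Vic (score=58) -> no
  Jack (score=88) -> YES
  Xander (score=83) -> YES
  Amir (score=59) -> no
  Chen (score=51) -> no


ANSWER: Mia, Jack, Xander


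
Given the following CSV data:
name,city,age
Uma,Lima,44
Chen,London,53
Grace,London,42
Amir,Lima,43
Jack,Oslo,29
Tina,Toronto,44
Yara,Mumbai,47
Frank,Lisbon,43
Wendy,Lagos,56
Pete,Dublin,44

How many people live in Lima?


Scanning city column for 'Lima':
  Row 1: Uma -> MATCH
  Row 4: Amir -> MATCH
Total matches: 2

ANSWER: 2


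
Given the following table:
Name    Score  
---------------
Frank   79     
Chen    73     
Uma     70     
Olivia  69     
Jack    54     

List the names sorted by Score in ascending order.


Sorting by Score (ascending):
  Jack: 54
  Olivia: 69
  Uma: 70
  Chen: 73
  Frank: 79


ANSWER: Jack, Olivia, Uma, Chen, Frank


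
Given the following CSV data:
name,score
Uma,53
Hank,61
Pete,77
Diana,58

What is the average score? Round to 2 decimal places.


Scores: 53, 61, 77, 58
Sum = 249
Count = 4
Average = 249 / 4 = 62.25

ANSWER: 62.25


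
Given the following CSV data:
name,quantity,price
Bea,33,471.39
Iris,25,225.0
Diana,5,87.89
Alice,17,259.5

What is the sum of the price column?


Values in 'price' column:
  Row 1: 471.39
  Row 2: 225.0
  Row 3: 87.89
  Row 4: 259.5
Sum = 471.39 + 225.0 + 87.89 + 259.5 = 1043.78

ANSWER: 1043.78


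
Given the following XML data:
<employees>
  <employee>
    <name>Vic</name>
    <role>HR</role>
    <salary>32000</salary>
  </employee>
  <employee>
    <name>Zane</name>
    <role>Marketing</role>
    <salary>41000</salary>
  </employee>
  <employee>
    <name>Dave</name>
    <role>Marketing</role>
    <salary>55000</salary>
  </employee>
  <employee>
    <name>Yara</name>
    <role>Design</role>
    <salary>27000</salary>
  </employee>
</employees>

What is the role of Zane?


Searching for <employee> with <name>Zane</name>
Found at position 2
<role>Marketing</role>

ANSWER: Marketing


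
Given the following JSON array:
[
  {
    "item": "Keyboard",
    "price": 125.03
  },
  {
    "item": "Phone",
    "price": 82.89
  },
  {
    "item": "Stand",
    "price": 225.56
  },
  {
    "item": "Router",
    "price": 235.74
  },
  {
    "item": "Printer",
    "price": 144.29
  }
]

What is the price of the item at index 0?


Array index 0 -> Keyboard
price = 125.03

ANSWER: 125.03


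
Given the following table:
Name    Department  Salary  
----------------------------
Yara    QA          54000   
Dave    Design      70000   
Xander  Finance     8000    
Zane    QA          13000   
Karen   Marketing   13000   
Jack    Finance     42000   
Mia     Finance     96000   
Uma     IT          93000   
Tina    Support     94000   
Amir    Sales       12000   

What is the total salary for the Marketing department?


Marketing department members:
  Karen: 13000
Total = 13000 = 13000

ANSWER: 13000


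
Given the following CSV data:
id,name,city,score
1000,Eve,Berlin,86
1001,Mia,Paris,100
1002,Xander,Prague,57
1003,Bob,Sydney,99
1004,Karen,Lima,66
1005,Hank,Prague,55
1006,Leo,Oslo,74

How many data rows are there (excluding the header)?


Counting rows (excluding header):
Header: id,name,city,score
Data rows: 7

ANSWER: 7


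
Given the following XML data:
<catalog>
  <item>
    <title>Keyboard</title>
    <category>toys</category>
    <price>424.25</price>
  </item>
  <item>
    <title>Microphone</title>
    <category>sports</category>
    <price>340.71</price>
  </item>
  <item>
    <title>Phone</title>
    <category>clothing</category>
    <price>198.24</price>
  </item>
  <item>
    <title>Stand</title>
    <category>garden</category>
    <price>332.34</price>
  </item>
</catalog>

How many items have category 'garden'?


Scanning <item> elements for <category>garden</category>:
  Item 4: Stand -> MATCH
Count: 1

ANSWER: 1


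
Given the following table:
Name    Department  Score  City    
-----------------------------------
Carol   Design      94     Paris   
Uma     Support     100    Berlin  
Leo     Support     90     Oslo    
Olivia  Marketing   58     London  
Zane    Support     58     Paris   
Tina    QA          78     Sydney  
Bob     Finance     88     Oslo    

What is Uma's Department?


Row 2: Uma
Department = Support

ANSWER: Support


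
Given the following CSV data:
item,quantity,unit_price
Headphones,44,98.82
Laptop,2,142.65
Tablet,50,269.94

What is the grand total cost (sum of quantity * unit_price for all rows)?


Computing row totals:
  Headphones: 44 * 98.82 = 4348.08
  Laptop: 2 * 142.65 = 285.3
  Tablet: 50 * 269.94 = 13497.0
Grand total = 4348.08 + 285.3 + 13497.0 = 18130.38

ANSWER: 18130.38


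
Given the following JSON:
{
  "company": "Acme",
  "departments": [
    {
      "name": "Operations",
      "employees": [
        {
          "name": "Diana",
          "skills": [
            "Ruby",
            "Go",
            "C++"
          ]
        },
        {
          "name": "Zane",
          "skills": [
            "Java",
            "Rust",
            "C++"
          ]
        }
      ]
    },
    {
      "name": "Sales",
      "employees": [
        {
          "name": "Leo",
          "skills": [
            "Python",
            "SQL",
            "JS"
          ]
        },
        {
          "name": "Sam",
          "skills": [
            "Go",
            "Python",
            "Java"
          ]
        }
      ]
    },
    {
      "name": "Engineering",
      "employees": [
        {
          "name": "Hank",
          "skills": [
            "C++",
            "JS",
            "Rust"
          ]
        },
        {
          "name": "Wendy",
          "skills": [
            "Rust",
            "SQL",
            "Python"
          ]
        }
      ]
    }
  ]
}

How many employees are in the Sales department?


Path: departments[1].employees
Count: 2

ANSWER: 2


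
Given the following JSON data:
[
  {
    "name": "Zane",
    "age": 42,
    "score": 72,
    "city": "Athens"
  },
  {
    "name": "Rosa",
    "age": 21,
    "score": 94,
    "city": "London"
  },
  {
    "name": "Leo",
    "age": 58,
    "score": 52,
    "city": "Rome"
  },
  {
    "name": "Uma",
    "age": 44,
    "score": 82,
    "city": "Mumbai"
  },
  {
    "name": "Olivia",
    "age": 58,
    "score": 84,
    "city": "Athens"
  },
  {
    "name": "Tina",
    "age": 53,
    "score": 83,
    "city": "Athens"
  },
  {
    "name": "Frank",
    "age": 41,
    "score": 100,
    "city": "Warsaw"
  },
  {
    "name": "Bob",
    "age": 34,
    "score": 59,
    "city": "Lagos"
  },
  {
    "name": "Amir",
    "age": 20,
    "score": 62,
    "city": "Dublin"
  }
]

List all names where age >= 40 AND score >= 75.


Checking both conditions:
  Zane (age=42, score=72) -> no
  Rosa (age=21, score=94) -> no
  Leo (age=58, score=52) -> no
  Uma (age=44, score=82) -> YES
  Olivia (age=58, score=84) -> YES
  Tina (age=53, score=83) -> YES
  Frank (age=41, score=100) -> YES
  Bob (age=34, score=59) -> no
  Amir (age=20, score=62) -> no


ANSWER: Uma, Olivia, Tina, Frank


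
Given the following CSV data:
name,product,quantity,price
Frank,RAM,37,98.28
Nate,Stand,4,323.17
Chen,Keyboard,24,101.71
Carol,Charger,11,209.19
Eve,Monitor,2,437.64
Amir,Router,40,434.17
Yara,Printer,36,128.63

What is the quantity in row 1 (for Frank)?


Row 1: Frank
Column 'quantity' = 37

ANSWER: 37


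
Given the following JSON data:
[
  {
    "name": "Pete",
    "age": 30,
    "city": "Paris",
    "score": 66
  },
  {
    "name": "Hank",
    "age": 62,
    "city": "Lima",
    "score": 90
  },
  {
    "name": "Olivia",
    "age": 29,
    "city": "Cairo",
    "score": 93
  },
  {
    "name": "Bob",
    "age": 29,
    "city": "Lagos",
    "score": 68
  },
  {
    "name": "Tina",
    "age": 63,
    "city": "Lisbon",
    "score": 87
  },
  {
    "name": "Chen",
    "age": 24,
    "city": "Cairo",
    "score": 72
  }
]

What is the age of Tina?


Looking up record where name = Tina
Record index: 4
Field 'age' = 63

ANSWER: 63


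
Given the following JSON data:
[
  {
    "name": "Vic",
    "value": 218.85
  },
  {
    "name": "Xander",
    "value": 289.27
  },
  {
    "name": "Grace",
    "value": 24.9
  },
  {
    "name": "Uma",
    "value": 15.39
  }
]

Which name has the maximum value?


Comparing values:
  Vic: 218.85
  Xander: 289.27
  Grace: 24.9
  Uma: 15.39
Maximum: Xander (289.27)

ANSWER: Xander


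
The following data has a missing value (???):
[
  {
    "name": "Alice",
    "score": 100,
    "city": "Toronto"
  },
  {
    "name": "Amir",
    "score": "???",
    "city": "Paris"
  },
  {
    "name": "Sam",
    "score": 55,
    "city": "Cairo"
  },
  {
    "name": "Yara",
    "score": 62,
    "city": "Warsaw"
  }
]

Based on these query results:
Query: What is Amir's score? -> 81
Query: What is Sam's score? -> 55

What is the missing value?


The missing value is Amir's score
From query: Amir's score = 81

ANSWER: 81


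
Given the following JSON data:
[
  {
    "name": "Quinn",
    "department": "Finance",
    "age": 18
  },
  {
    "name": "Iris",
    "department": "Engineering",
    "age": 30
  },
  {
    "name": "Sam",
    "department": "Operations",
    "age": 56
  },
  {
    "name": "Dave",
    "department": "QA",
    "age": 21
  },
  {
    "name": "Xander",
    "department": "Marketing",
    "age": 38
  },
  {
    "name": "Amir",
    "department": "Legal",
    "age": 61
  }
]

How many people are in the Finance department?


Scanning records for department = Finance
  Record 0: Quinn
Count: 1

ANSWER: 1


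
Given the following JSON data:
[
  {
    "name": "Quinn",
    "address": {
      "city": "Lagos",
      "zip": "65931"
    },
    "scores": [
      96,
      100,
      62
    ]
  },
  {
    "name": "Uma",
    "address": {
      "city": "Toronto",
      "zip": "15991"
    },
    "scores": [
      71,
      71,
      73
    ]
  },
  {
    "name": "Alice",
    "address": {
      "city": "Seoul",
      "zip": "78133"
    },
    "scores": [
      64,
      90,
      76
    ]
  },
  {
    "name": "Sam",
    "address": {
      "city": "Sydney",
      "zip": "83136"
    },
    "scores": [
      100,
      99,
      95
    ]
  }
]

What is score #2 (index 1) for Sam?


Path: records[3].scores[1]
Value: 99

ANSWER: 99


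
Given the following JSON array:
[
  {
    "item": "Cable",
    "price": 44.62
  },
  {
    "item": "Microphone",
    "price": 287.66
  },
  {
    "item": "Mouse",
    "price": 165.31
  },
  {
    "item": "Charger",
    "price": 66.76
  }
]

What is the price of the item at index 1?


Array index 1 -> Microphone
price = 287.66

ANSWER: 287.66


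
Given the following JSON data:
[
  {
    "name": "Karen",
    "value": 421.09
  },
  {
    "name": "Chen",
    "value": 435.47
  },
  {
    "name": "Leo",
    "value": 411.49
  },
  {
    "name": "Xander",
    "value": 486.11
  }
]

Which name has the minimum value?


Comparing values:
  Karen: 421.09
  Chen: 435.47
  Leo: 411.49
  Xander: 486.11
Minimum: Leo (411.49)

ANSWER: Leo


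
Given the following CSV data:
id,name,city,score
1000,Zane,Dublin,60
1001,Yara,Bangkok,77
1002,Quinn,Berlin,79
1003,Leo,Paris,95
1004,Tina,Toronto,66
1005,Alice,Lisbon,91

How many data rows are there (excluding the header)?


Counting rows (excluding header):
Header: id,name,city,score
Data rows: 6

ANSWER: 6


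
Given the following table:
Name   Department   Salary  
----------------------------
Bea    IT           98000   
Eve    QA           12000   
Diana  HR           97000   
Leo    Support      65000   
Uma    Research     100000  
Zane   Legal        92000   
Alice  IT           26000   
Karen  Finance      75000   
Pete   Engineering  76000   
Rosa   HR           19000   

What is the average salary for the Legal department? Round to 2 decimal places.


Legal department members:
  Zane: 92000
Sum = 92000
Count = 1
Average = 92000 / 1 = 92000.00

ANSWER: 92000.00


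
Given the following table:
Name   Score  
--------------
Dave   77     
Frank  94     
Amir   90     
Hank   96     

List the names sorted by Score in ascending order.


Sorting by Score (ascending):
  Dave: 77
  Amir: 90
  Frank: 94
  Hank: 96


ANSWER: Dave, Amir, Frank, Hank


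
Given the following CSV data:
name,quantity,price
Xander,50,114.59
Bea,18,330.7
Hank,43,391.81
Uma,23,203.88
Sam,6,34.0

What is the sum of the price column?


Values in 'price' column:
  Row 1: 114.59
  Row 2: 330.7
  Row 3: 391.81
  Row 4: 203.88
  Row 5: 34.0
Sum = 114.59 + 330.7 + 391.81 + 203.88 + 34.0 = 1074.98

ANSWER: 1074.98


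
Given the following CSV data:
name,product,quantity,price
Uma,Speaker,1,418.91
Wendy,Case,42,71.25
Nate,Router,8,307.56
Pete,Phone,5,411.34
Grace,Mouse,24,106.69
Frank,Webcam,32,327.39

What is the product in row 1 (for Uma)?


Row 1: Uma
Column 'product' = Speaker

ANSWER: Speaker


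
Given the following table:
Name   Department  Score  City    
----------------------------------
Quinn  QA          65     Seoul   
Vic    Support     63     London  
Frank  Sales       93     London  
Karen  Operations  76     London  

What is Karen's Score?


Row 4: Karen
Score = 76

ANSWER: 76


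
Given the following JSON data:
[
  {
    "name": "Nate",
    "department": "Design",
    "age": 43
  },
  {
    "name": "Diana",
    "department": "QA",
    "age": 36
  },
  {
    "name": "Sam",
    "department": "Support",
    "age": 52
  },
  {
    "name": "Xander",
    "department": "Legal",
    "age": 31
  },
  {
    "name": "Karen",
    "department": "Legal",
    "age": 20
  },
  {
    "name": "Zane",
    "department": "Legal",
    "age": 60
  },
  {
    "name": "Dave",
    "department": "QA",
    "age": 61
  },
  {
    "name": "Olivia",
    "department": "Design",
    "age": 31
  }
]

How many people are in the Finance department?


Scanning records for department = Finance
  No matches found
Count: 0

ANSWER: 0


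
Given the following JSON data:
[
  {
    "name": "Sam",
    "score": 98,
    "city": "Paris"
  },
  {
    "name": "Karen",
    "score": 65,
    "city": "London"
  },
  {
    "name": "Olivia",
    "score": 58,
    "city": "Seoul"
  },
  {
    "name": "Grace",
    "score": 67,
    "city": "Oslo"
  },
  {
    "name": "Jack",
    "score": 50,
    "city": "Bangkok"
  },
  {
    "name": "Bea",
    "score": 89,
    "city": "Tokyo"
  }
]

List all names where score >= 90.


Filtering records where score >= 90:
  Sam (score=98) -> YES
  Karen (score=65) -> no
  Olivia (score=58) -> no
  Grace (score=67) -> no
  Jack (score=50) -> no
  Bea (score=89) -> no


ANSWER: Sam


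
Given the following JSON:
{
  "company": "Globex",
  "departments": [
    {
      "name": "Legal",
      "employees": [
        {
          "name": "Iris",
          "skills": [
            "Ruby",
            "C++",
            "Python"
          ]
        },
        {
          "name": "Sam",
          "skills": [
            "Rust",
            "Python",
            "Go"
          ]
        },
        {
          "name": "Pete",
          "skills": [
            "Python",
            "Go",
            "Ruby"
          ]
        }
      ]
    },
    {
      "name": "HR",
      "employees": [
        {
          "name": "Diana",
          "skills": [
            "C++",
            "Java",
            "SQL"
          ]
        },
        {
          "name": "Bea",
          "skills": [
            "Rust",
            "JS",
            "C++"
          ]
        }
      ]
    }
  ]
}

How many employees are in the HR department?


Path: departments[1].employees
Count: 2

ANSWER: 2


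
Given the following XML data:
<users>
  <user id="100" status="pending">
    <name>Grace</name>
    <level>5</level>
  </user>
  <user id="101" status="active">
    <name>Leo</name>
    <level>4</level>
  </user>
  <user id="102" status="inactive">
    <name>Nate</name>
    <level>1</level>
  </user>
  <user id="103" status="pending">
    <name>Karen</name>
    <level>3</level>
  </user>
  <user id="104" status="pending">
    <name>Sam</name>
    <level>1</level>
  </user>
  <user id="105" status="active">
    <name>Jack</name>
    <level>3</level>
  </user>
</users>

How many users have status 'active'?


Counting users with status='active':
  Leo (id=101) -> MATCH
  Jack (id=105) -> MATCH
Count: 2

ANSWER: 2


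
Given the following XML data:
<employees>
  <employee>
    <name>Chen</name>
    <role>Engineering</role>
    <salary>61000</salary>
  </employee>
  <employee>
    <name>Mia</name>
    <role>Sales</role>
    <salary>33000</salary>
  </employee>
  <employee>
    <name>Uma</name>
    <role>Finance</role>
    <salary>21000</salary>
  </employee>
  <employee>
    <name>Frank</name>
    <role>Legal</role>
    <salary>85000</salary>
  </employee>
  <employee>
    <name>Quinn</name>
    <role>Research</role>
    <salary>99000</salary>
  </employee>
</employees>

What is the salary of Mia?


Searching for <employee> with <name>Mia</name>
Found at position 2
<salary>33000</salary>

ANSWER: 33000


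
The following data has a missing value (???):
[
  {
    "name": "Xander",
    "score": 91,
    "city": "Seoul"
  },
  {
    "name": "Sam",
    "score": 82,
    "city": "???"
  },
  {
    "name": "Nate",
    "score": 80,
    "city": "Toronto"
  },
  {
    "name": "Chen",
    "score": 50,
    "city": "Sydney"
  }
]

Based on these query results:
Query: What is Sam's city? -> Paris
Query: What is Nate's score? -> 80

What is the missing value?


The missing value is Sam's city
From query: Sam's city = Paris

ANSWER: Paris


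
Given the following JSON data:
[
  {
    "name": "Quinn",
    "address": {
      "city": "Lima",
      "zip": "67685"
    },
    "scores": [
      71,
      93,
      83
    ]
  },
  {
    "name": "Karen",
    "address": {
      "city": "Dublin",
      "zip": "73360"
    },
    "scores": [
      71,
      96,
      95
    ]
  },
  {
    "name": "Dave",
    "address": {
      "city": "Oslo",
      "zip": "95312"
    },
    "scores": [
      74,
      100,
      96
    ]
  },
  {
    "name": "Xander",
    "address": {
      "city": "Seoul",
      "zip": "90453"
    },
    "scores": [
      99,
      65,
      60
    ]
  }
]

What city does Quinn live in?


Path: records[0].address.city
Value: Lima

ANSWER: Lima


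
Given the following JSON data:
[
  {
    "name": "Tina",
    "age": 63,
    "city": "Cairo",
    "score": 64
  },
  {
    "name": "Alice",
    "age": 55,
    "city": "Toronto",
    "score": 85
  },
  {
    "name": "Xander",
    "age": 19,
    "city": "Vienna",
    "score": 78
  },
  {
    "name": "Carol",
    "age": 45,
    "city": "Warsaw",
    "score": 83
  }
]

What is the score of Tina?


Looking up record where name = Tina
Record index: 0
Field 'score' = 64

ANSWER: 64


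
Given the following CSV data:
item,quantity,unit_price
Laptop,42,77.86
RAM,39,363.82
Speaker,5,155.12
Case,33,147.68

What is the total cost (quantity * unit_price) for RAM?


Row: RAM
quantity = 39
unit_price = 363.82
total = 39 * 363.82 = 14188.98

ANSWER: 14188.98


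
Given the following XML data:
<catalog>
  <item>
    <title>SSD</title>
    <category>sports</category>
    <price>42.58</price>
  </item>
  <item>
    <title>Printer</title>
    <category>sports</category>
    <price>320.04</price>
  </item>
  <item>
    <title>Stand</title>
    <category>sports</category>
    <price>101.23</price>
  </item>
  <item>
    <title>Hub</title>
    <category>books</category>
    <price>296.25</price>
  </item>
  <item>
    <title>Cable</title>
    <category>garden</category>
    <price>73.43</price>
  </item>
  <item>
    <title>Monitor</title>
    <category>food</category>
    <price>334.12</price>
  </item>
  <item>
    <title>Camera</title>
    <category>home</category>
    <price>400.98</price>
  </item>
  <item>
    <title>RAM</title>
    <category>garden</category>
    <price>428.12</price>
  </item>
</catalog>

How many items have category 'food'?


Scanning <item> elements for <category>food</category>:
  Item 6: Monitor -> MATCH
Count: 1

ANSWER: 1


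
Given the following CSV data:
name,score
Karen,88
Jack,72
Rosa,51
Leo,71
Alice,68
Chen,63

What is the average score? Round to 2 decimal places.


Scores: 88, 72, 51, 71, 68, 63
Sum = 413
Count = 6
Average = 413 / 6 = 68.83

ANSWER: 68.83


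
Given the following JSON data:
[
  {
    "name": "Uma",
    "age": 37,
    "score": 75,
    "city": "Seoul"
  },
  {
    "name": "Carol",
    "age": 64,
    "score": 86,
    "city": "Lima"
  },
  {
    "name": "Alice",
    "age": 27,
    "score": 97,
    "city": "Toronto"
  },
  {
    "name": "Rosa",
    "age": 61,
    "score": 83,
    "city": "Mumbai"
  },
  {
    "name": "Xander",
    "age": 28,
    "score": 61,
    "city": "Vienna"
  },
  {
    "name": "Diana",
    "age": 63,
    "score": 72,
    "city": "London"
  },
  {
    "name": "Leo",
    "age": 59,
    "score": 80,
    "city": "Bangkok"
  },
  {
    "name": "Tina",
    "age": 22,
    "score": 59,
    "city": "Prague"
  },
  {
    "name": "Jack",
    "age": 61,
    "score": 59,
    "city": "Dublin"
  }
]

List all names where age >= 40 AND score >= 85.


Checking both conditions:
  Uma (age=37, score=75) -> no
  Carol (age=64, score=86) -> YES
  Alice (age=27, score=97) -> no
  Rosa (age=61, score=83) -> no
  Xander (age=28, score=61) -> no
  Diana (age=63, score=72) -> no
  Leo (age=59, score=80) -> no
  Tina (age=22, score=59) -> no
  Jack (age=61, score=59) -> no


ANSWER: Carol


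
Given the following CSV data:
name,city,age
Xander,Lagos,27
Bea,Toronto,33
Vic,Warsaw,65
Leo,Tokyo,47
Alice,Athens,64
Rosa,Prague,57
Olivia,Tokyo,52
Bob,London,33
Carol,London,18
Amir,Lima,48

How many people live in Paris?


Scanning city column for 'Paris':
Total matches: 0

ANSWER: 0


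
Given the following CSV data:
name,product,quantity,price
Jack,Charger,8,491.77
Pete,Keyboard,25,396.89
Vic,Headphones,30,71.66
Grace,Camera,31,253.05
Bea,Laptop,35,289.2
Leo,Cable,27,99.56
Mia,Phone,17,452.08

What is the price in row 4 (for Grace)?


Row 4: Grace
Column 'price' = 253.05

ANSWER: 253.05


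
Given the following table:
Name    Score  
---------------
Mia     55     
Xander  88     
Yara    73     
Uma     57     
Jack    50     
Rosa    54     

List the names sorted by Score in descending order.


Sorting by Score (descending):
  Xander: 88
  Yara: 73
  Uma: 57
  Mia: 55
  Rosa: 54
  Jack: 50


ANSWER: Xander, Yara, Uma, Mia, Rosa, Jack
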